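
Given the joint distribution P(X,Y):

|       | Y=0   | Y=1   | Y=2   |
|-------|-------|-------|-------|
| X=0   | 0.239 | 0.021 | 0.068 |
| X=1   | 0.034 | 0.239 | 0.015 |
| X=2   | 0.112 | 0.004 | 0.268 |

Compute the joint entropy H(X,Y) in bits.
2.5193 bits

H(X,Y) = -Σ_{x,y} P(x,y) log₂ P(x,y). Per-cell terms -P(x,y)·log₂P(x,y):
  X=0: 0.49352, 0.11704, 0.26373
  X=1: 0.16586, 0.49352, 0.09088
  X=2: 0.35374, 0.03186, 0.50912
Sum of the 9 terms: H(X,Y) = 2.5193 bits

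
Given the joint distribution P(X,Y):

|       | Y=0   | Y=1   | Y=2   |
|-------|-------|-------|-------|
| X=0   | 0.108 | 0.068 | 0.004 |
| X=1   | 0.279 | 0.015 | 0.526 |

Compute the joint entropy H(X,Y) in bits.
1.7346 bits

H(X,Y) = -Σ_{x,y} P(x,y) log₂ P(x,y). Per-cell terms -P(x,y)·log₂P(x,y):
  X=0: 0.3468, 0.2637, 0.0319
  X=1: 0.5138, 0.0909, 0.4875
Sum of the 6 terms: H(X,Y) = 1.7346 bits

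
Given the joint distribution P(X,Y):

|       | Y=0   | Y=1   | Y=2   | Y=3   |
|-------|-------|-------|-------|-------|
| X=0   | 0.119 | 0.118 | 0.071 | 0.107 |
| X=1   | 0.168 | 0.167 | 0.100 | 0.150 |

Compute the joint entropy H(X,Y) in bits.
2.9515 bits

H(X,Y) = -Σ_{x,y} P(x,y) log₂ P(x,y). Per-cell terms -P(x,y)·log₂P(x,y):
  X=0: 0.36545, 0.36381, 0.27094, 0.34500
  X=1: 0.43234, 0.43121, 0.33219, 0.41054
Sum of the 8 terms: H(X,Y) = 2.9515 bits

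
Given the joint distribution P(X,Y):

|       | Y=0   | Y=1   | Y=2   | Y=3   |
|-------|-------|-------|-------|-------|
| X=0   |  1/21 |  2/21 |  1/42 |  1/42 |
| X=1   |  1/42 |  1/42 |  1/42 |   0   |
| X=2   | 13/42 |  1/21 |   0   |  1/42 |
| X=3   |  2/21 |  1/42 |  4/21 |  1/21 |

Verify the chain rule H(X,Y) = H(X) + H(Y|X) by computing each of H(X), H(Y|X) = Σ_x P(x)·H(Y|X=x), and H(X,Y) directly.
H(X) = 1.7885 bits, H(Y|X) = 1.3632 bits, H(X,Y) = 3.1517 bits

Marginal of X (row sums):
  P(X=0) = 1/21 + 2/21 + 1/42 + 1/42 = 4/21
  P(X=1) = 1/42 + 1/42 + 1/42 + 0 = 1/14
  P(X=2) = 13/42 + 1/21 + 0 + 1/42 = 8/21
  P(X=3) = 2/21 + 1/42 + 4/21 + 1/21 = 5/14
H(X) = -[(4/21)·log₂(4/21) + (1/14)·log₂(1/14) + (8/21)·log₂(8/21) + (5/14)·log₂(5/14)]
  = 0.4556795 + 0.2719539 + 0.5304066 + 0.5305096 = 1.7885 bits

H(Y|X) = Σ_x P(x)·H(Y|X=x):
  X=0: P(X=0) = 4/21, P(Y|X=0) = (1/4, 1/2, 1/8, 1/8) → H(Y|X=0) = 1.7500000
  X=1: P(X=1) = 1/14, P(Y|X=1) = (1/3, 1/3, 1/3, 0) → H(Y|X=1) = 1.5849625
  X=2: P(X=2) = 8/21, P(Y|X=2) = (13/16, 1/8, 0, 1/16) → H(Y|X=2) = 0.8683927
  X=3: P(X=3) = 5/14, P(Y|X=3) = (4/15, 1/15, 8/15, 2/15) → H(Y|X=3) = 1.6402239
H(Y|X) = (4/21)·1.7500000 + (1/14)·1.5849625 + (8/21)·0.8683927 + (5/14)·1.6402239 = 1.3632 bits

H(X,Y) = -Σ_{x,y} P(x,y) log₂ P(x,y). Per-cell terms -P(x,y)·log₂P(x,y):
  X=0: 0.2091580, 0.3230778, 0.1283885, 0.1283885
  X=1: 0.1283885, 0.1283885, 0.1283885, 0.0000000
  X=2: 0.5236764, 0.2091580, 0.0000000, 0.1283885
  X=3: 0.3230778, 0.1283885, 0.4556795, 0.2091580
  (cells with P = 0 contribute 0)
Sum of the 16 terms: H(X,Y) = 3.1517 bits

Chain rule check:
  H(X) + H(Y|X) = 1.7885 + 1.3632 = 3.1517 bits
  H(X,Y) = 3.1517 bits
✓ Chain rule verified.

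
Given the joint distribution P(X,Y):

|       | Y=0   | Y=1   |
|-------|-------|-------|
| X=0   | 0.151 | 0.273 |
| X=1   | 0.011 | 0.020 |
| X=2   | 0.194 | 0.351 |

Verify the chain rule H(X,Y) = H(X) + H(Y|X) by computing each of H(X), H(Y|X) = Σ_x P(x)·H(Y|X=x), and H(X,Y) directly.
H(X) = 1.1575 bits, H(Y|X) = 0.9393 bits, H(X,Y) = 2.0968 bits

Marginal of X (row sums):
  P(X=0) = 0.151 + 0.273 = 0.424
  P(X=1) = 0.011 + 0.020 = 0.031
  P(X=2) = 0.194 + 0.351 = 0.545
H(X) = -[0.424·log₂(0.424) + 0.031·log₂(0.031) + 0.545·log₂(0.545)]
  = 0.5249 + 0.1554 + 0.4772 = 1.1575 bits

H(Y|X) = Σ_x P(x)·H(Y|X=x):
  X=0: P(X=0) = 0.424, P(Y|X=0) = (151/424, 273/424) → H(Y|X=0) = 0.9394
  X=1: P(X=1) = 0.031, P(Y|X=1) = (11/31, 20/31) → H(Y|X=1) = 0.9383
  X=2: P(X=2) = 0.545, P(Y|X=2) = (194/545, 351/545) → H(Y|X=2) = 0.9393
H(Y|X) = 0.424·0.9394 + 0.031·0.9383 + 0.545·0.9393 = 0.9393 bits

H(X,Y) = -Σ_{x,y} P(x,y) log₂ P(x,y). Per-cell terms -P(x,y)·log₂P(x,y):
  X=0: 0.4118, 0.5113
  X=1: 0.0716, 0.1129
  X=2: 0.4590, 0.5302
Sum of the 6 terms: H(X,Y) = 2.0968 bits

Chain rule check:
  H(X) + H(Y|X) = 1.1575 + 0.9393 = 2.0968 bits
  H(X,Y) = 2.0968 bits
✓ Chain rule verified.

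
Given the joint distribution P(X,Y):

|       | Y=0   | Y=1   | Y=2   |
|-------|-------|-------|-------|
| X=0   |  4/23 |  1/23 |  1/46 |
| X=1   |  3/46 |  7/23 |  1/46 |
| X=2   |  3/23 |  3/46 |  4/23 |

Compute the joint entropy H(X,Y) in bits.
2.7339 bits

H(X,Y) = -Σ_{x,y} P(x,y) log₂ P(x,y). Per-cell terms -P(x,y)·log₂P(x,y):
  X=0: 0.438880, 0.196677, 0.120077
  X=1: 0.256865, 0.522324, 0.120077
  X=2: 0.383296, 0.256865, 0.438880
Sum of the 9 terms: H(X,Y) = 2.7339 bits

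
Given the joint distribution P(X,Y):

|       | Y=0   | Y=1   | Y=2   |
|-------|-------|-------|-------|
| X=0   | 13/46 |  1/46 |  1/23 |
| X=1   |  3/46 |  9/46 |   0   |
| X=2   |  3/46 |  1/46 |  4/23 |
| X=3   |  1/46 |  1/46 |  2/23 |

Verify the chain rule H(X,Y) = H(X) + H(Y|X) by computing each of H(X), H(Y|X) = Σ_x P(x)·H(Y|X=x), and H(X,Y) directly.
H(X) = 1.9247 bits, H(Y|X) = 0.9870 bits, H(X,Y) = 2.9117 bits

Marginal of X (row sums):
  P(X=0) = 13/46 + 1/46 + 1/23 = 8/23
  P(X=1) = 3/46 + 9/46 + 0 = 6/23
  P(X=2) = 3/46 + 1/46 + 4/23 = 6/23
  P(X=3) = 1/46 + 1/46 + 2/23 = 3/23
H(X) = -[(8/23)·log₂(8/23) + (6/23)·log₂(6/23) + (6/23)·log₂(6/23) + (3/23)·log₂(3/23)]
  = 0.52993 + 0.50572 + 0.50572 + 0.38330 = 1.9247 bits

H(Y|X) = Σ_x P(x)·H(Y|X=x):
  X=0: P(X=0) = 8/23, P(Y|X=0) = (13/16, 1/16, 1/8) → H(Y|X=0) = 0.86839
  X=1: P(X=1) = 6/23, P(Y|X=1) = (1/4, 3/4, 0) → H(Y|X=1) = 0.81128
  X=2: P(X=2) = 6/23, P(Y|X=2) = (1/4, 1/12, 2/3) → H(Y|X=2) = 1.18872
  X=3: P(X=3) = 3/23, P(Y|X=3) = (1/6, 1/6, 2/3) → H(Y|X=3) = 1.25163
H(Y|X) = (8/23)·0.86839 + (6/23)·0.81128 + (6/23)·1.18872 + (3/23)·1.25163 = 0.9870 bits

H(X,Y) = -Σ_{x,y} P(x,y) log₂ P(x,y). Per-cell terms -P(x,y)·log₂P(x,y):
  X=0: 0.51523, 0.12008, 0.19668
  X=1: 0.25687, 0.46049, 0.00000
  X=2: 0.25687, 0.12008, 0.43888
  X=3: 0.12008, 0.12008, 0.30640
  (cells with P = 0 contribute 0)
Sum of the 12 terms: H(X,Y) = 2.9117 bits

Chain rule check:
  H(X) + H(Y|X) = 1.9247 + 0.9870 = 2.9117 bits
  H(X,Y) = 2.9117 bits
✓ Chain rule verified.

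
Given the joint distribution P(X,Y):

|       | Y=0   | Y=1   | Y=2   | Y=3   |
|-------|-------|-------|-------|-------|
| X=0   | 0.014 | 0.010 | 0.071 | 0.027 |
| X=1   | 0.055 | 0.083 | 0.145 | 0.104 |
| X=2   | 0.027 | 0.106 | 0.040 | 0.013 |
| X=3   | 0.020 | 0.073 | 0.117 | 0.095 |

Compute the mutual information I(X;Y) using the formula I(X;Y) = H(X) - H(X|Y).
0.1093 bits

I(X;Y) = H(X) - H(X|Y)

Marginal of X (row sums):
  P(X=0) = 0.014 + 0.010 + 0.071 + 0.027 = 0.122
  P(X=1) = 0.055 + 0.083 + 0.145 + 0.104 = 0.387
  P(X=2) = 0.027 + 0.106 + 0.040 + 0.013 = 0.186
  P(X=3) = 0.020 + 0.073 + 0.117 + 0.095 = 0.305
H(X) = -[0.122·log₂(0.122) + 0.387·log₂(0.387) + 0.186·log₂(0.186) + 0.305·log₂(0.305)]
  = 0.37027573 + 0.53003308 + 0.45135234 + 0.52250125 = 1.8741624 bits

Marginal of Y (column sums):
  P(Y=0) = 0.014 + 0.055 + 0.027 + 0.020 = 0.116
  P(Y=1) = 0.010 + 0.083 + 0.106 + 0.073 = 0.272
  P(Y=2) = 0.071 + 0.145 + 0.040 + 0.117 = 0.373
  P(Y=3) = 0.027 + 0.104 + 0.013 + 0.095 = 0.239
H(X|Y) = Σ_y P(y)·H(X|Y=y):
  Y=0: P(Y=0) = 0.116, P(X|Y=0) = (7/58, 55/116, 27/116, 5/29) → H(X|Y=0) = 1.80540964
  Y=1: P(Y=1) = 0.272, P(X|Y=1) = (5/136, 83/272, 53/136, 73/272) → H(X|Y=1) = 1.73685874
  Y=2: P(Y=2) = 0.373, P(X|Y=2) = (71/373, 145/373, 40/373, 117/373) → H(X|Y=2) = 1.85555552
  Y=3: P(Y=3) = 0.239, P(X|Y=3) = (27/239, 104/239, 13/239, 95/239) → H(X|Y=3) = 1.63530324
H(X|Y) = 0.116·1.80540964 + 0.272·1.73685874 + 0.373·1.85555552 + 0.239·1.63530324 = 1.7648128 bits

I(X;Y) = H(X) - H(X|Y) = 1.8741624 - 1.7648128 = 0.1093 bits

Cross-check via I(X;Y) = H(X) + H(Y) - H(X,Y): computing H(Y) from the column sums and H(X,Y) from the 16 cells in the same way gives H(Y) = 1.8956106 bits and H(X,Y) = 3.6604233 bits, so
I(X;Y) = 1.8741624 + 1.8956106 - 3.6604233 = 0.1093 bits ✓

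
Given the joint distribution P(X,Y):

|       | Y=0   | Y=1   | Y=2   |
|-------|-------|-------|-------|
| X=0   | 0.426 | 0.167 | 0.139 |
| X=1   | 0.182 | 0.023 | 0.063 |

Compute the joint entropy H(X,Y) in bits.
2.1752 bits

H(X,Y) = -Σ_{x,y} P(x,y) log₂ P(x,y). Per-cell terms -P(x,y)·log₂P(x,y):
  X=0: 0.5244, 0.4312, 0.3957
  X=1: 0.4474, 0.1252, 0.2513
Sum of the 6 terms: H(X,Y) = 2.1752 bits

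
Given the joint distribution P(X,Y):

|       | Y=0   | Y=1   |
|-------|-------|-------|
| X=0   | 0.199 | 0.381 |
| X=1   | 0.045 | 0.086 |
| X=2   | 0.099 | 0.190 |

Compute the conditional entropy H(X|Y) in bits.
1.3575 bits

H(X|Y) = H(X,Y) - H(Y)

H(X,Y) = -Σ_{x,y} P(x,y) log₂ P(x,y). Per-cell terms -P(x,y)·log₂P(x,y):
  X=0: 0.46350, 0.53040
  X=1: 0.20133, 0.30440
  X=2: 0.33031, 0.45523
Sum of the 6 terms: H(X,Y) = 2.2852 bits

Marginal of Y (column sums):
  P(Y=0) = 0.199 + 0.045 + 0.099 = 0.343
  P(Y=1) = 0.381 + 0.086 + 0.190 = 0.657
H(Y) = -[0.343·log₂(0.343) + 0.657·log₂(0.657)]
  = 0.52950 + 0.39816 = 0.9277 bits

H(X|Y) = H(X,Y) - H(Y) = 2.2852 - 0.9277 = 1.3575 bits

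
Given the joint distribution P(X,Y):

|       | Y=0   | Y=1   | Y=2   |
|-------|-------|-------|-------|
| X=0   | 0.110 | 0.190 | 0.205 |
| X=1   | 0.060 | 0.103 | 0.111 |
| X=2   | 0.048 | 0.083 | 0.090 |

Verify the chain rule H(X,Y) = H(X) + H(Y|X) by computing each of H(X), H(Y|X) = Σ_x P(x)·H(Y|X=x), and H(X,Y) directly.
H(X) = 1.4908 bits, H(Y|X) = 1.5377 bits, H(X,Y) = 3.0285 bits

Marginal of X (row sums):
  P(X=0) = 0.110 + 0.190 + 0.205 = 0.505
  P(X=1) = 0.060 + 0.103 + 0.111 = 0.274
  P(X=2) = 0.048 + 0.083 + 0.090 = 0.221
H(X) = -[0.505·log₂(0.505) + 0.274·log₂(0.274) + 0.221·log₂(0.221)]
  = 0.49775 + 0.51176 + 0.48131 = 1.4908 bits

H(Y|X) = Σ_x P(x)·H(Y|X=x):
  X=0: P(X=0) = 0.505, P(Y|X=0) = (22/101, 38/101, 41/101) → H(Y|X=0) = 1.53753
  X=1: P(X=1) = 0.274, P(Y|X=1) = (30/137, 103/274, 111/274) → H(Y|X=1) = 1.53853
  X=2: P(X=2) = 0.221, P(Y|X=2) = (48/221, 83/221, 90/221) → H(Y|X=2) = 1.53689
H(Y|X) = 0.505·1.53753 + 0.274·1.53853 + 0.221·1.53689 = 1.5377 bits

H(X,Y) = -Σ_{x,y} P(x,y) log₂ P(x,y). Per-cell terms -P(x,y)·log₂P(x,y):
  X=0: 0.35029, 0.45523, 0.46869
  X=1: 0.24353, 0.33777, 0.35202
  X=2: 0.21028, 0.29803, 0.31265
Sum of the 9 terms: H(X,Y) = 3.0285 bits

Chain rule check:
  H(X) + H(Y|X) = 1.4908 + 1.5377 = 3.0285 bits
  H(X,Y) = 3.0285 bits
✓ Chain rule verified.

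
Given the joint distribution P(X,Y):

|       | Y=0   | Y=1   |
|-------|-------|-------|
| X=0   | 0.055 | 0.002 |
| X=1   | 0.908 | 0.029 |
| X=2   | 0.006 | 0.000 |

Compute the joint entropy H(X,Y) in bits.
0.5669 bits

H(X,Y) = -Σ_{x,y} P(x,y) log₂ P(x,y). Per-cell terms -P(x,y)·log₂P(x,y):
  X=0: 0.23014, 0.01793
  X=1: 0.12643, 0.14813
  X=2: 0.04428, 0.00000
  (cells with P = 0 contribute 0)
Sum of the 6 terms: H(X,Y) = 0.5669 bits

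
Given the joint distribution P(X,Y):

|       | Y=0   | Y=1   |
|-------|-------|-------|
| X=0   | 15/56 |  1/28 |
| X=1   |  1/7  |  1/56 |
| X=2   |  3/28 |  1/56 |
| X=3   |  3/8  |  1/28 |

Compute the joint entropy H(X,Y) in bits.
2.3368 bits

H(X,Y) = -Σ_{x,y} P(x,y) log₂ P(x,y). Per-cell terms -P(x,y)·log₂P(x,y):
  X=0: 0.50905, 0.17169
  X=1: 0.40105, 0.10370
  X=2: 0.34526, 0.10370
  X=3: 0.53064, 0.17169
Sum of the 8 terms: H(X,Y) = 2.3368 bits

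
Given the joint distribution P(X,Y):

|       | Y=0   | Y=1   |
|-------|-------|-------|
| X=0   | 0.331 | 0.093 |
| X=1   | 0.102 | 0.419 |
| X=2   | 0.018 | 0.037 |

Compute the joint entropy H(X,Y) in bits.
1.9887 bits

H(X,Y) = -Σ_{x,y} P(x,y) log₂ P(x,y). Per-cell terms -P(x,y)·log₂P(x,y):
  X=0: 0.5280, 0.3187
  X=1: 0.3359, 0.5258
  X=2: 0.1043, 0.1760
Sum of the 6 terms: H(X,Y) = 1.9887 bits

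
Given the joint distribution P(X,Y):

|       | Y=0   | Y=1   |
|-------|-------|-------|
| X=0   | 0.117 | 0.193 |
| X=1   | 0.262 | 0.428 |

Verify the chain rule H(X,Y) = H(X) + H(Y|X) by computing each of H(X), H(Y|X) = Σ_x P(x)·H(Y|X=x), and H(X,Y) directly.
H(X) = 0.8932 bits, H(Y|X) = 0.9573 bits, H(X,Y) = 1.8505 bits

Marginal of X (row sums):
  P(X=0) = 0.117 + 0.193 = 0.310
  P(X=1) = 0.262 + 0.428 = 0.690
H(X) = -[0.310·log₂(0.310) + 0.690·log₂(0.690)]
  = 0.52379 + 0.36938 = 0.8932 bits

H(Y|X) = Σ_x P(x)·H(Y|X=x):
  X=0: P(X=0) = 0.310, P(Y|X=0) = (117/310, 193/310) → H(Y|X=0) = 0.95620
  X=1: P(X=1) = 0.690, P(Y|X=1) = (131/345, 214/345) → H(Y|X=1) = 0.95784
H(Y|X) = 0.310·0.95620 + 0.690·0.95784 = 0.9573 bits

H(X,Y) = -Σ_{x,y} P(x,y) log₂ P(x,y). Per-cell terms -P(x,y)·log₂P(x,y):
  X=0: 0.36216, 0.45805
  X=1: 0.50628, 0.52401
Sum of the 4 terms: H(X,Y) = 1.8505 bits

Chain rule check:
  H(X) + H(Y|X) = 0.8932 + 0.9573 = 1.8505 bits
  H(X,Y) = 1.8505 bits
✓ Chain rule verified.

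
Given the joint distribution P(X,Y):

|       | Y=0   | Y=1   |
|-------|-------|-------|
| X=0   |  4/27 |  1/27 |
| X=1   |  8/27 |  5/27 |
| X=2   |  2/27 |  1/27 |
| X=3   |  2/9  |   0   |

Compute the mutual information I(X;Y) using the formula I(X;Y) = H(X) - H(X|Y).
0.1271 bits

I(X;Y) = H(X) - H(X|Y)

Marginal of X (row sums):
  P(X=0) = 4/27 + 1/27 = 5/27
  P(X=1) = 8/27 + 5/27 = 13/27
  P(X=2) = 2/27 + 1/27 = 1/9
  P(X=3) = 2/9 + 0 = 2/9
H(X) = -[(5/27)·log₂(5/27) + (13/27)·log₂(13/27) + (1/9)·log₂(1/9) + (2/9)·log₂(2/9)]
  = 0.45055 + 0.50770 + 0.35221 + 0.48221 = 1.7927 bits

Marginal of Y (column sums):
  P(Y=0) = 4/27 + 8/27 + 2/27 + 2/9 = 20/27
  P(Y=1) = 1/27 + 5/27 + 1/27 + 0 = 7/27
H(X|Y) = Σ_y P(y)·H(X|Y=y):
  Y=0: P(Y=0) = 20/27, P(X|Y=0) = (1/5, 2/5, 1/10, 3/10) → H(X|Y=0) = 1.84644
  Y=1: P(Y=1) = 7/27, P(X|Y=1) = (1/7, 5/7, 1/7, 0) → H(X|Y=1) = 1.14883
H(X|Y) = (20/27)·1.84644 + (7/27)·1.14883 = 1.6656 bits

I(X;Y) = H(X) - H(X|Y) = 1.7927 - 1.6656 = 0.1271 bits

Cross-check via I(X;Y) = H(X) + H(Y) - H(X,Y): computing H(Y) from the column sums and H(X,Y) from the 8 cells in the same way gives H(Y) = 0.8256 bits and H(X,Y) = 2.4912 bits, so
I(X;Y) = 1.7927 + 0.8256 - 2.4912 = 0.1271 bits ✓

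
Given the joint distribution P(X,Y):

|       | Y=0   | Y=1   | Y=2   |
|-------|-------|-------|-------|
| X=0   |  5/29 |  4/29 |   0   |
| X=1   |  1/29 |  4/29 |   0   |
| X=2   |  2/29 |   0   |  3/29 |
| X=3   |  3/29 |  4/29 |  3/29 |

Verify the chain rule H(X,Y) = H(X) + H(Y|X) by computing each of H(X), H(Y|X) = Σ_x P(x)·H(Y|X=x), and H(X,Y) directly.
H(X) = 1.9281 bits, H(Y|X) = 1.1412 bits, H(X,Y) = 3.0692 bits

Marginal of X (row sums):
  P(X=0) = 5/29 + 4/29 + 0 = 9/29
  P(X=1) = 1/29 + 4/29 + 0 = 5/29
  P(X=2) = 2/29 + 0 + 3/29 = 5/29
  P(X=3) = 3/29 + 4/29 + 3/29 = 10/29
H(X) = -[(9/29)·log₂(9/29) + (5/29)·log₂(5/29) + (5/29)·log₂(5/29) + (10/29)·log₂(10/29)]
  = 0.523879 + 0.437251 + 0.437251 + 0.529673 = 1.9281 bits

H(Y|X) = Σ_x P(x)·H(Y|X=x):
  X=0: P(X=0) = 9/29, P(Y|X=0) = (5/9, 4/9, 0) → H(Y|X=0) = 0.991076
  X=1: P(X=1) = 5/29, P(Y|X=1) = (1/5, 4/5, 0) → H(Y|X=1) = 0.721928
  X=2: P(X=2) = 5/29, P(Y|X=2) = (2/5, 0, 3/5) → H(Y|X=2) = 0.970951
  X=3: P(X=3) = 10/29, P(Y|X=3) = (3/10, 2/5, 3/10) → H(Y|X=3) = 1.570951
H(Y|X) = (9/29)·0.991076 + (5/29)·0.721928 + (5/29)·0.970951 + (10/29)·1.570951 = 1.1412 bits

H(X,Y) = -Σ_{x,y} P(x,y) log₂ P(x,y). Per-cell terms -P(x,y)·log₂P(x,y):
  X=0: 0.437251, 0.394204, 0.000000
  X=1: 0.167517, 0.394204, 0.000000
  X=2: 0.266068, 0.000000, 0.338588
  X=3: 0.338588, 0.394204, 0.338588
  (cells with P = 0 contribute 0)
Sum of the 12 terms: H(X,Y) = 3.0692 bits

Chain rule check:
  H(X) + H(Y|X) = 1.9281 + 1.1412 = 3.0693 bits
  H(X,Y) = 3.0692 bits
✓ Chain rule verified (Δ = 0.0001 is 4-dp rounding noise: each of the three values was rounded independently).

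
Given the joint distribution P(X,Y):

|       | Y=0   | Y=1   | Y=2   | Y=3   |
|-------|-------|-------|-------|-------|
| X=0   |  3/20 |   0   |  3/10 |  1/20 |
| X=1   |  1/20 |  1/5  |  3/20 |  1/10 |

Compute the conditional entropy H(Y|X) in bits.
1.5710 bits

H(Y|X) = H(X,Y) - H(X)

H(X,Y) = -Σ_{x,y} P(x,y) log₂ P(x,y). Per-cell terms -P(x,y)·log₂P(x,y):
  X=0: 0.410545, 0.000000, 0.521090, 0.216096
  X=1: 0.216096, 0.464386, 0.410545, 0.332193
  (cells with P = 0 contribute 0)
Sum of the 8 terms: H(X,Y) = 2.570951 bits

Marginal of X (row sums):
  P(X=0) = 3/20 + 0 + 3/10 + 1/20 = 1/2
  P(X=1) = 1/20 + 1/5 + 3/20 + 1/10 = 1/2
H(X) = -[(1/2)·log₂(1/2) + (1/2)·log₂(1/2)]
  = 0.500000 + 0.500000 = 1.000000 bits

H(Y|X) = H(X,Y) - H(X) = 2.570951 - 1.000000 = 1.5710 bits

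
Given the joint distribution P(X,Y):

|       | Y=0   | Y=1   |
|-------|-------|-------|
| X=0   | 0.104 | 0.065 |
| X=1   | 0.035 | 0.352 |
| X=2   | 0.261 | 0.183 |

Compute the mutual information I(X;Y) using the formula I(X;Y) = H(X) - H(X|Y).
0.2050 bits

I(X;Y) = H(X) - H(X|Y)

Marginal of X (row sums):
  P(X=0) = 0.104 + 0.065 = 0.169
  P(X=1) = 0.035 + 0.352 = 0.387
  P(X=2) = 0.261 + 0.183 = 0.444
H(X) = -[0.169·log₂(0.169) + 0.387·log₂(0.387) + 0.444·log₂(0.444)]
  = 0.4335 + 0.5300 + 0.5201 = 1.4836 bits

Marginal of Y (column sums):
  P(Y=0) = 0.104 + 0.035 + 0.261 = 0.400
  P(Y=1) = 0.065 + 0.352 + 0.183 = 0.600
H(X|Y) = Σ_y P(y)·H(X|Y=y):
  Y=0: P(Y=0) = 0.400, P(X|Y=0) = (13/50, 7/80, 261/400) → H(X|Y=0) = 1.2147
  Y=1: P(Y=1) = 0.600, P(X|Y=1) = (13/120, 44/75, 61/200) → H(X|Y=1) = 1.3212
H(X|Y) = 0.400·1.2147 + 0.600·1.3212 = 1.2786 bits

I(X;Y) = H(X) - H(X|Y) = 1.4836 - 1.2786 = 0.2050 bits

Cross-check via I(X;Y) = H(X) + H(Y) - H(X,Y): computing H(Y) from the column sums and H(X,Y) from the 6 cells in the same way gives H(Y) = 0.9710 bits and H(X,Y) = 2.2496 bits, so
I(X;Y) = 1.4836 + 0.9710 - 2.2496 = 0.2050 bits ✓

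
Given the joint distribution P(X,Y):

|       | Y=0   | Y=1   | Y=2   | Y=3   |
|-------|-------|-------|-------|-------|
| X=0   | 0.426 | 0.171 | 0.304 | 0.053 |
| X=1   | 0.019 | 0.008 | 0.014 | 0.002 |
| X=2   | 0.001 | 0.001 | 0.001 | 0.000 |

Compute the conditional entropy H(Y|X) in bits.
1.7202 bits

H(Y|X) = H(X,Y) - H(X)

H(X,Y) = -Σ_{x,y} P(x,y) log₂ P(x,y). Per-cell terms -P(x,y)·log₂P(x,y):
  X=0: 0.524438, 0.435696, 0.522228, 0.224607
  X=1: 0.108639, 0.055726, 0.086218, 0.017932
  X=2: 0.009966, 0.009966, 0.009966, 0.000000
  (cells with P = 0 contribute 0)
Sum of the 12 terms: H(X,Y) = 2.005382 bits

Marginal of X (row sums):
  P(X=0) = 0.426 + 0.171 + 0.304 + 0.053 = 0.954
  P(X=1) = 0.019 + 0.008 + 0.014 + 0.002 = 0.043
  P(X=2) = 0.001 + 0.001 + 0.001 + 0.000 = 0.003
H(X) = -[0.954·log₂(0.954) + 0.043·log₂(0.043) + 0.003·log₂(0.003)]
  = 0.064814 + 0.195199 + 0.025142 = 0.285155 bits

H(Y|X) = H(X,Y) - H(X) = 2.005382 - 0.285155 = 1.7202 bits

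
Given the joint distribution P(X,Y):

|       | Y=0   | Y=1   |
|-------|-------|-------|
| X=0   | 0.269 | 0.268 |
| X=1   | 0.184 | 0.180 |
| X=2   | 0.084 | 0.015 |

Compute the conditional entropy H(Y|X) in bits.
0.9617 bits

H(Y|X) = H(X,Y) - H(X)

H(X,Y) = -Σ_{x,y} P(x,y) log₂ P(x,y). Per-cell terms -P(x,y)·log₂P(x,y):
  X=0: 0.50957, 0.50912
  X=1: 0.44937, 0.44531
  X=2: 0.30017, 0.09088
Sum of the 6 terms: H(X,Y) = 2.3044 bits

Marginal of X (row sums):
  P(X=0) = 0.269 + 0.268 = 0.537
  P(X=1) = 0.184 + 0.180 = 0.364
  P(X=2) = 0.084 + 0.015 = 0.099
H(X) = -[0.537·log₂(0.537) + 0.364·log₂(0.364) + 0.099·log₂(0.099)]
  = 0.48169 + 0.53071 + 0.33031 = 1.3427 bits

H(Y|X) = H(X,Y) - H(X) = 2.3044 - 1.3427 = 0.9617 bits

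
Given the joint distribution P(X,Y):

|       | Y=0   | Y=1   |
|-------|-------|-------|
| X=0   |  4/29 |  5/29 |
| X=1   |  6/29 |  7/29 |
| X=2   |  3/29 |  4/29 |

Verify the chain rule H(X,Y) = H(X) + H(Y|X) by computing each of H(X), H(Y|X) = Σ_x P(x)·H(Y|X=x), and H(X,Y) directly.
H(X) = 1.5378 bits, H(Y|X) = 0.9917 bits, H(X,Y) = 2.5295 bits

Marginal of X (row sums):
  P(X=0) = 4/29 + 5/29 = 9/29
  P(X=1) = 6/29 + 7/29 = 13/29
  P(X=2) = 3/29 + 4/29 = 7/29
H(X) = -[(9/29)·log₂(9/29) + (13/29)·log₂(13/29) + (7/29)·log₂(7/29)]
  = 0.523879 + 0.518898 + 0.494979 = 1.5378 bits

H(Y|X) = Σ_x P(x)·H(Y|X=x):
  X=0: P(X=0) = 9/29, P(Y|X=0) = (4/9, 5/9) → H(Y|X=0) = 0.991076
  X=1: P(X=1) = 13/29, P(Y|X=1) = (6/13, 7/13) → H(Y|X=1) = 0.995727
  X=2: P(X=2) = 7/29, P(Y|X=2) = (3/7, 4/7) → H(Y|X=2) = 0.985228
H(Y|X) = (9/29)·0.991076 + (13/29)·0.995727 + (7/29)·0.985228 = 0.9917 bits

H(X,Y) = -Σ_{x,y} P(x,y) log₂ P(x,y). Per-cell terms -P(x,y)·log₂P(x,y):
  X=0: 0.394204, 0.437251
  X=1: 0.470280, 0.494979
  X=2: 0.338588, 0.394204
Sum of the 6 terms: H(X,Y) = 2.5295 bits

Chain rule check:
  H(X) + H(Y|X) = 1.5378 + 0.9917 = 2.5295 bits
  H(X,Y) = 2.5295 bits
✓ Chain rule verified.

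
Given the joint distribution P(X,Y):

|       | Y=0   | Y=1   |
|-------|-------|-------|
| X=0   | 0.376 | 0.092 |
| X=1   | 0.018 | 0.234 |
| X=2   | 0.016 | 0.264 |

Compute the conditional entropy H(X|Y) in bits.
1.0681 bits

H(X|Y) = H(X,Y) - H(Y)

H(X,Y) = -Σ_{x,y} P(x,y) log₂ P(x,y). Per-cell terms -P(x,y)·log₂P(x,y):
  X=0: 0.5306, 0.3167
  X=1: 0.1043, 0.4903
  X=2: 0.0955, 0.5072
Sum of the 6 terms: H(X,Y) = 2.0446 bits

Marginal of Y (column sums):
  P(Y=0) = 0.376 + 0.018 + 0.016 = 0.410
  P(Y=1) = 0.092 + 0.234 + 0.264 = 0.590
H(Y) = -[0.410·log₂(0.410) + 0.590·log₂(0.590)]
  = 0.5274 + 0.4491 = 0.9765 bits

H(X|Y) = H(X,Y) - H(Y) = 2.0446 - 0.9765 = 1.0681 bits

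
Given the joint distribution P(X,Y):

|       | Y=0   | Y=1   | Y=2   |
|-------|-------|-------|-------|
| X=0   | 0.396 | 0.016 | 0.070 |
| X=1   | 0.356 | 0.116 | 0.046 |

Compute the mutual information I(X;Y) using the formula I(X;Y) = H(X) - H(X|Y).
0.0659 bits

I(X;Y) = H(X) - H(X|Y)

Marginal of X (row sums):
  P(X=0) = 0.396 + 0.016 + 0.070 = 0.482
  P(X=1) = 0.356 + 0.116 + 0.046 = 0.518
H(X) = -[0.482·log₂(0.482) + 0.518·log₂(0.518)]
  = 0.5075 + 0.4916 = 0.9991 bits

Marginal of Y (column sums):
  P(Y=0) = 0.396 + 0.356 = 0.752
  P(Y=1) = 0.016 + 0.116 = 0.132
  P(Y=2) = 0.070 + 0.046 = 0.116
H(X|Y) = Σ_y P(y)·H(X|Y=y):
  Y=0: P(Y=0) = 0.752, P(X|Y=0) = (99/188, 89/188) → H(X|Y=0) = 0.9980
  Y=1: P(Y=1) = 0.132, P(X|Y=1) = (4/33, 29/33) → H(X|Y=1) = 0.5328
  Y=2: P(Y=2) = 0.116, P(X|Y=2) = (35/58, 23/58) → H(X|Y=2) = 0.9689
H(X|Y) = 0.752·0.9980 + 0.132·0.5328 + 0.116·0.9689 = 0.9332 bits

I(X;Y) = H(X) - H(X|Y) = 0.9991 - 0.9332 = 0.0659 bits

Cross-check via I(X;Y) = H(X) + H(Y) - H(X,Y): computing H(Y) from the column sums and H(X,Y) from the 6 cells in the same way gives H(Y) = 1.0553 bits and H(X,Y) = 1.9885 bits, so
I(X;Y) = 0.9991 + 1.0553 - 1.9885 = 0.0659 bits ✓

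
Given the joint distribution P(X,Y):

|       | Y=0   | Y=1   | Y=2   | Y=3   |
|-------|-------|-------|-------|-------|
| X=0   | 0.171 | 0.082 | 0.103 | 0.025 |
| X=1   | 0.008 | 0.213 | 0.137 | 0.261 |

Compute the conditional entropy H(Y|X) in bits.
1.6733 bits

H(Y|X) = H(X,Y) - H(X)

H(X,Y) = -Σ_{x,y} P(x,y) log₂ P(x,y). Per-cell terms -P(x,y)·log₂P(x,y):
  X=0: 0.4357, 0.2959, 0.3378, 0.1330
  X=1: 0.0557, 0.4752, 0.3929, 0.5058
Sum of the 8 terms: H(X,Y) = 2.6320 bits

Marginal of X (row sums):
  P(X=0) = 0.171 + 0.082 + 0.103 + 0.025 = 0.381
  P(X=1) = 0.008 + 0.213 + 0.137 + 0.261 = 0.619
H(X) = -[0.381·log₂(0.381) + 0.619·log₂(0.619)]
  = 0.5304 + 0.4283 = 0.9587 bits

H(Y|X) = H(X,Y) - H(X) = 2.6320 - 0.9587 = 1.6733 bits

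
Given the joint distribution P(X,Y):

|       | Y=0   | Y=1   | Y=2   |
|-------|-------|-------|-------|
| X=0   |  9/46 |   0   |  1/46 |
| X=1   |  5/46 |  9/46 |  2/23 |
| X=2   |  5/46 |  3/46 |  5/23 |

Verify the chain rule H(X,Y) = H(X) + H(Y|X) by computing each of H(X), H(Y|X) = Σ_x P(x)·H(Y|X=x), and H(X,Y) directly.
H(X) = 1.5380 bits, H(Y|X) = 1.2410 bits, H(X,Y) = 2.7790 bits

Marginal of X (row sums):
  P(X=0) = 9/46 + 0 + 1/46 = 5/23
  P(X=1) = 5/46 + 9/46 + 2/23 = 9/23
  P(X=2) = 5/46 + 3/46 + 5/23 = 9/23
H(X) = -[(5/23)·log₂(5/23) + (9/23)·log₂(9/23) + (9/23)·log₂(9/23)]
  = 0.4786 + 0.5297 + 0.5297 = 1.5380 bits

H(Y|X) = Σ_x P(x)·H(Y|X=x):
  X=0: P(X=0) = 5/23, P(Y|X=0) = (9/10, 0, 1/10) → H(Y|X=0) = 0.4690
  X=1: P(X=1) = 9/23, P(Y|X=1) = (5/18, 1/2, 2/9) → H(Y|X=1) = 1.4955
  X=2: P(X=2) = 9/23, P(Y|X=2) = (5/18, 1/6, 5/9) → H(Y|X=2) = 1.4153
H(Y|X) = (5/23)·0.4690 + (9/23)·1.4955 + (9/23)·1.4153 = 1.2410 bits

H(X,Y) = -Σ_{x,y} P(x,y) log₂ P(x,y). Per-cell terms -P(x,y)·log₂P(x,y):
  X=0: 0.4605, 0.0000, 0.1201
  X=1: 0.3480, 0.4605, 0.3064
  X=2: 0.3480, 0.2569, 0.4786
  (cells with P = 0 contribute 0)
Sum of the 9 terms: H(X,Y) = 2.7790 bits

Chain rule check:
  H(X) + H(Y|X) = 1.5380 + 1.2410 = 2.7790 bits
  H(X,Y) = 2.7790 bits
✓ Chain rule verified.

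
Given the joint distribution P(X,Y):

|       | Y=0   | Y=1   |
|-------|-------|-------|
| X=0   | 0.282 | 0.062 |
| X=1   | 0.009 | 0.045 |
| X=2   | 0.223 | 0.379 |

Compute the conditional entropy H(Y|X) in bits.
0.8417 bits

H(Y|X) = H(X,Y) - H(X)

H(X,Y) = -Σ_{x,y} P(x,y) log₂ P(x,y). Per-cell terms -P(x,y)·log₂P(x,y):
  X=0: 0.514998, 0.248718
  X=1: 0.061163, 0.201327
  X=2: 0.482769, 0.530498
Sum of the 6 terms: H(X,Y) = 2.03947 bits

Marginal of X (row sums):
  P(X=0) = 0.282 + 0.062 = 0.344
  P(X=1) = 0.009 + 0.045 = 0.054
  P(X=2) = 0.223 + 0.379 = 0.602
H(X) = -[0.344·log₂(0.344) + 0.054·log₂(0.054) + 0.602·log₂(0.602)]
  = 0.529595 + 0.227388 + 0.440763 = 1.19775 bits

H(Y|X) = H(X,Y) - H(X) = 2.03947 - 1.19775 = 0.8417 bits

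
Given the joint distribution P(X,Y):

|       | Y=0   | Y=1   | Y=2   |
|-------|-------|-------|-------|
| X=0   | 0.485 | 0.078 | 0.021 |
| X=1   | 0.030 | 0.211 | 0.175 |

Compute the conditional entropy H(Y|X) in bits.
0.9963 bits

H(Y|X) = H(X,Y) - H(X)

H(X,Y) = -Σ_{x,y} P(x,y) log₂ P(x,y). Per-cell terms -P(x,y)·log₂P(x,y):
  X=0: 0.50631, 0.28707, 0.11704
  X=1: 0.15177, 0.47363, 0.44005
Sum of the 6 terms: H(X,Y) = 1.97587 bits

Marginal of X (row sums):
  P(X=0) = 0.485 + 0.078 + 0.021 = 0.584
  P(X=1) = 0.030 + 0.211 + 0.175 = 0.416
H(X) = -[0.584·log₂(0.584) + 0.416·log₂(0.416)]
  = 0.45316 + 0.52638 = 0.97954 bits

H(Y|X) = H(X,Y) - H(X) = 1.97587 - 0.97954 = 0.9963 bits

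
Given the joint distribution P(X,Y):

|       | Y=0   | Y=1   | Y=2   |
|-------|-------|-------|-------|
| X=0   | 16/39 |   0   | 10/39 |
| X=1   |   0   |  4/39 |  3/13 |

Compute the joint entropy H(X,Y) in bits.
1.8560 bits

H(X,Y) = -Σ_{x,y} P(x,y) log₂ P(x,y). Per-cell terms -P(x,y)·log₂P(x,y):
  X=0: 0.5273, 0.0000, 0.5035
  X=1: 0.0000, 0.3370, 0.4882
  (cells with P = 0 contribute 0)
Sum of the 6 terms: H(X,Y) = 1.8560 bits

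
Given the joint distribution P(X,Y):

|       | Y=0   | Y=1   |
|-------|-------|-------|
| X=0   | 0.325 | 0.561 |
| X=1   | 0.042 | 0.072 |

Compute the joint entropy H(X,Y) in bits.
1.4602 bits

H(X,Y) = -Σ_{x,y} P(x,y) log₂ P(x,y). Per-cell terms -P(x,y)·log₂P(x,y):
  X=0: 0.5270, 0.4678
  X=1: 0.1921, 0.2733
Sum of the 4 terms: H(X,Y) = 1.4602 bits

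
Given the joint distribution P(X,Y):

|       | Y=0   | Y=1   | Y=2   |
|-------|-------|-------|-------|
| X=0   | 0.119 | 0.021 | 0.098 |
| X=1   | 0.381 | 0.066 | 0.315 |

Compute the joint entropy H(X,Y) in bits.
2.1251 bits

H(X,Y) = -Σ_{x,y} P(x,y) log₂ P(x,y). Per-cell terms -P(x,y)·log₂P(x,y):
  X=0: 0.36545, 0.11704, 0.32841
  X=1: 0.53040, 0.25881, 0.52497
Sum of the 6 terms: H(X,Y) = 2.1251 bits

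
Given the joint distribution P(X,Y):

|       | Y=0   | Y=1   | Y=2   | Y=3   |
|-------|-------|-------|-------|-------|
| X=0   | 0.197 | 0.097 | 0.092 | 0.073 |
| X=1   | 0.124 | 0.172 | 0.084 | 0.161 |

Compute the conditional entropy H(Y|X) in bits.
1.9200 bits

H(Y|X) = H(X,Y) - H(X)

H(X,Y) = -Σ_{x,y} P(x,y) log₂ P(x,y). Per-cell terms -P(x,y)·log₂P(x,y):
  X=0: 0.461715, 0.326490, 0.316684, 0.275645
  X=1: 0.373437, 0.436797, 0.300171, 0.424214
Sum of the 8 terms: H(X,Y) = 2.91515 bits

Marginal of X (row sums):
  P(X=0) = 0.197 + 0.097 + 0.092 + 0.073 = 0.459
  P(X=1) = 0.124 + 0.172 + 0.084 + 0.161 = 0.541
H(X) = -[0.459·log₂(0.459) + 0.541·log₂(0.541)]
  = 0.515656 + 0.479488 = 0.99514 bits

H(Y|X) = H(X,Y) - H(X) = 2.91515 - 0.99514 = 1.9200 bits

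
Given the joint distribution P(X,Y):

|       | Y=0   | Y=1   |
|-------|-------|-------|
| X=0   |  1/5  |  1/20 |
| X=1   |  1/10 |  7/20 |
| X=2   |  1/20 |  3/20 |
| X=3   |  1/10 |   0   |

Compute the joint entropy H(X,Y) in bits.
2.5016 bits

H(X,Y) = -Σ_{x,y} P(x,y) log₂ P(x,y). Per-cell terms -P(x,y)·log₂P(x,y):
  X=0: 0.4644, 0.2161
  X=1: 0.3322, 0.5301
  X=2: 0.2161, 0.4105
  X=3: 0.3322, 0.0000
  (cells with P = 0 contribute 0)
Sum of the 8 terms: H(X,Y) = 2.5016 bits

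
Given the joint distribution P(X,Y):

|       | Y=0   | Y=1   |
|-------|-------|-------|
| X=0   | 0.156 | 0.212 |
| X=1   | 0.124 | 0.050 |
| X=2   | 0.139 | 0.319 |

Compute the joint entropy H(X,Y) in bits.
2.4036 bits

H(X,Y) = -Σ_{x,y} P(x,y) log₂ P(x,y). Per-cell terms -P(x,y)·log₂P(x,y):
  X=0: 0.418140, 0.474427
  X=1: 0.373437, 0.216096
  X=2: 0.395711, 0.525831
Sum of the 6 terms: H(X,Y) = 2.4036 bits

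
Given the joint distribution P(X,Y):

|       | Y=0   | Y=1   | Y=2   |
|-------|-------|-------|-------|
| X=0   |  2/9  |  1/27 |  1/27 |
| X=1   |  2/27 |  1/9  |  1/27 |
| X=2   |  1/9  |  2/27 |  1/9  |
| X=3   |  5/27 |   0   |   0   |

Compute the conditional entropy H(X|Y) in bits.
1.6939 bits

H(X|Y) = H(X,Y) - H(Y)

H(X,Y) = -Σ_{x,y} P(x,y) log₂ P(x,y). Per-cell terms -P(x,y)·log₂P(x,y):
  X=0: 0.48221, 0.17611, 0.17611
  X=1: 0.27814, 0.35221, 0.17611
  X=2: 0.35221, 0.27814, 0.35221
  X=3: 0.45055, 0.00000, 0.00000
  (cells with P = 0 contribute 0)
Sum of the 12 terms: H(X,Y) = 3.0740 bits

Marginal of Y (column sums):
  P(Y=0) = 2/9 + 2/27 + 1/9 + 5/27 = 16/27
  P(Y=1) = 1/27 + 1/9 + 2/27 + 0 = 2/9
  P(Y=2) = 1/27 + 1/27 + 1/9 + 0 = 5/27
H(Y) = -[(16/27)·log₂(16/27) + (2/9)·log₂(2/9) + (5/27)·log₂(5/27)]
  = 0.44734 + 0.48221 + 0.45055 = 1.3801 bits

H(X|Y) = H(X,Y) - H(Y) = 3.0740 - 1.3801 = 1.6939 bits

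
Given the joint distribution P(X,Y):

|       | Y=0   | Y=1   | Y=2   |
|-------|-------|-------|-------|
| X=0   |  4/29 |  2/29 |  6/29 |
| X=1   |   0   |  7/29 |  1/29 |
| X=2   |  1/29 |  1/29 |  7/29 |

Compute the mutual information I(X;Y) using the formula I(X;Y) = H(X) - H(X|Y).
0.4143 bits

I(X;Y) = H(X) - H(X|Y)

Marginal of X (row sums):
  P(X=0) = 4/29 + 2/29 + 6/29 = 12/29
  P(X=1) = 0 + 7/29 + 1/29 = 8/29
  P(X=2) = 1/29 + 1/29 + 7/29 = 9/29
H(X) = -[(12/29)·log₂(12/29) + (8/29)·log₂(8/29) + (9/29)·log₂(9/29)]
  = 0.5267663 + 0.5125465 + 0.5238794 = 1.563192 bits

Marginal of Y (column sums):
  P(Y=0) = 4/29 + 0 + 1/29 = 5/29
  P(Y=1) = 2/29 + 7/29 + 1/29 = 10/29
  P(Y=2) = 6/29 + 1/29 + 7/29 = 14/29
H(X|Y) = Σ_y P(y)·H(X|Y=y):
  Y=0: P(Y=0) = 5/29, P(X|Y=0) = (4/5, 0, 1/5) → H(X|Y=0) = 0.7219281
  Y=1: P(Y=1) = 10/29, P(X|Y=1) = (1/5, 7/10, 1/10) → H(X|Y=1) = 1.1567796
  Y=2: P(Y=2) = 14/29, P(X|Y=2) = (3/7, 1/14, 1/2) → H(X|Y=2) = 1.2958364
H(X|Y) = (5/29)·0.7219281 + (10/29)·1.1567796 + (14/29)·1.2958364 = 1.148936 bits

I(X;Y) = H(X) - H(X|Y) = 1.563192 - 1.148936 = 0.4143 bits

Cross-check via I(X;Y) = H(X) + H(Y) - H(X,Y): computing H(Y) from the column sums and H(X,Y) from the 9 cells in the same way gives H(Y) = 1.474123 bits and H(X,Y) = 2.623059 bits, so
I(X;Y) = 1.563192 + 1.474123 - 2.623059 = 0.4143 bits ✓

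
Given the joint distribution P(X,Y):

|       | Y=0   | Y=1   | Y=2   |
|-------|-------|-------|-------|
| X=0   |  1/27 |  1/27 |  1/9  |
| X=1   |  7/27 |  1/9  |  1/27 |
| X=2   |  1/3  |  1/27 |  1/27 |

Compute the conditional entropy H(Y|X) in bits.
1.1121 bits

H(Y|X) = H(X,Y) - H(X)

H(X,Y) = -Σ_{x,y} P(x,y) log₂ P(x,y). Per-cell terms -P(x,y)·log₂P(x,y):
  X=0: 0.17611, 0.17611, 0.35221
  X=1: 0.50492, 0.35221, 0.17611
  X=2: 0.52832, 0.17611, 0.17611
Sum of the 9 terms: H(X,Y) = 2.6182 bits

Marginal of X (row sums):
  P(X=0) = 1/27 + 1/27 + 1/9 = 5/27
  P(X=1) = 7/27 + 1/9 + 1/27 = 11/27
  P(X=2) = 1/3 + 1/27 + 1/27 = 11/27
H(X) = -[(5/27)·log₂(5/27) + (11/27)·log₂(11/27) + (11/27)·log₂(11/27)]
  = 0.45055 + 0.52778 + 0.52778 = 1.5061 bits

H(Y|X) = H(X,Y) - H(X) = 2.6182 - 1.5061 = 1.1121 bits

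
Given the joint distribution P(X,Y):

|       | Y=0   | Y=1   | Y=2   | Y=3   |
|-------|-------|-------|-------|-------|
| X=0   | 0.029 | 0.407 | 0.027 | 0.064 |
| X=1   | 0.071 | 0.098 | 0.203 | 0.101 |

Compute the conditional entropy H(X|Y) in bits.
0.7243 bits

H(X|Y) = H(X,Y) - H(Y)

H(X,Y) = -Σ_{x,y} P(x,y) log₂ P(x,y). Per-cell terms -P(x,y)·log₂P(x,y):
  X=0: 0.1481263, 0.5278380, 0.1406942, 0.2538102
  X=1: 0.2709386, 0.3284053, 0.4669910, 0.3340649
Sum of the 8 terms: H(X,Y) = 2.4708685 bits

Marginal of Y (column sums):
  P(Y=0) = 0.029 + 0.071 = 0.100
  P(Y=1) = 0.407 + 0.098 = 0.505
  P(Y=2) = 0.027 + 0.203 = 0.230
  P(Y=3) = 0.064 + 0.101 = 0.165
H(Y) = -[0.100·log₂(0.100) + 0.505·log₂(0.505) + 0.230·log₂(0.230) + 0.165·log₂(0.165)]
  = 0.3321928 + 0.4977506 + 0.4876677 + 0.4289112 = 1.7465223 bits

H(X|Y) = H(X,Y) - H(Y) = 2.4708685 - 1.7465223 = 0.7243 bits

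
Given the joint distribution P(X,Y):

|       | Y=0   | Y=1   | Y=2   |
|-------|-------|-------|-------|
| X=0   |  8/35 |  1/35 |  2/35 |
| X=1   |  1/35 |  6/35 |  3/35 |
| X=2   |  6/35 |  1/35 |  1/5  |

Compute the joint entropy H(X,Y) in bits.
2.8028 bits

H(X,Y) = -Σ_{x,y} P(x,y) log₂ P(x,y). Per-cell terms -P(x,y)·log₂P(x,y):
  X=0: 0.48669, 0.14655, 0.23596
  X=1: 0.14655, 0.43617, 0.30380
  X=2: 0.43617, 0.14655, 0.46439
Sum of the 9 terms: H(X,Y) = 2.8028 bits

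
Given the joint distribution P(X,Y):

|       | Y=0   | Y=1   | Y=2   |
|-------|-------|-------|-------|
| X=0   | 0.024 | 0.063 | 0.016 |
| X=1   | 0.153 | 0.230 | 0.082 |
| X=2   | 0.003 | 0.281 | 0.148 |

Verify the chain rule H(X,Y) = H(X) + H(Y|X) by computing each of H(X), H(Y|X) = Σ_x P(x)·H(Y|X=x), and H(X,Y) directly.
H(X) = 1.3746 bits, H(Y|X) = 1.2469 bits, H(X,Y) = 2.6215 bits

Marginal of X (row sums):
  P(X=0) = 0.024 + 0.063 + 0.016 = 0.103
  P(X=1) = 0.153 + 0.230 + 0.082 = 0.465
  P(X=2) = 0.003 + 0.281 + 0.148 = 0.432
H(X) = -[0.103·log₂(0.103) + 0.465·log₂(0.465) + 0.432·log₂(0.432)]
  = 0.3378 + 0.5137 + 0.5231 = 1.3746 bits

H(Y|X) = Σ_x P(x)·H(Y|X=x):
  X=0: P(X=0) = 0.103, P(Y|X=0) = (24/103, 63/103, 16/103) → H(Y|X=0) = 1.3408
  X=1: P(X=1) = 0.465, P(Y|X=1) = (51/155, 46/93, 82/465) → H(Y|X=1) = 1.4715
  X=2: P(X=2) = 0.432, P(Y|X=2) = (1/144, 281/432, 37/108) → H(Y|X=2) = 0.9828
H(Y|X) = 0.103·1.3408 + 0.465·1.4715 + 0.432·0.9828 = 1.2469 bits

H(X,Y) = -Σ_{x,y} P(x,y) log₂ P(x,y). Per-cell terms -P(x,y)·log₂P(x,y):
  X=0: 0.1291, 0.2513, 0.0955
  X=1: 0.4144, 0.4877, 0.2959
  X=2: 0.0251, 0.5146, 0.4079
Sum of the 9 terms: H(X,Y) = 2.6215 bits

Chain rule check:
  H(X) + H(Y|X) = 1.3746 + 1.2469 = 2.6215 bits
  H(X,Y) = 2.6215 bits
✓ Chain rule verified.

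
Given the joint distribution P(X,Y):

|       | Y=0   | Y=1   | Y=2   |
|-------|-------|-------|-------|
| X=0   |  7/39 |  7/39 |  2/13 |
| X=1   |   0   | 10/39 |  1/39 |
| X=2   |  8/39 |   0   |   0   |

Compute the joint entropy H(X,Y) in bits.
2.4128 bits

H(X,Y) = -Σ_{x,y} P(x,y) log₂ P(x,y). Per-cell terms -P(x,y)·log₂P(x,y):
  X=0: 0.44478, 0.44478, 0.41545
  X=1: 0.00000, 0.50345, 0.13552
  X=2: 0.46880, 0.00000, 0.00000
  (cells with P = 0 contribute 0)
Sum of the 9 terms: H(X,Y) = 2.4128 bits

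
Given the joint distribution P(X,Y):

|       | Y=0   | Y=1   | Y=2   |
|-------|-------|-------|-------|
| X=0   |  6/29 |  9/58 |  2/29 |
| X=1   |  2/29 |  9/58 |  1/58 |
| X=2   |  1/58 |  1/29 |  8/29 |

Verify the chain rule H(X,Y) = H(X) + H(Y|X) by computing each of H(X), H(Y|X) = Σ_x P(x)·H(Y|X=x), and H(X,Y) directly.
H(X) = 1.5457 bits, H(Y|X) = 1.1730 bits, H(X,Y) = 2.7187 bits

Marginal of X (row sums):
  P(X=0) = 6/29 + 9/58 + 2/29 = 25/58
  P(X=1) = 2/29 + 9/58 + 1/58 = 7/29
  P(X=2) = 1/58 + 1/29 + 8/29 = 19/58
H(X) = -[(25/58)·log₂(25/58) + (7/29)·log₂(7/29) + (19/58)·log₂(19/58)]
  = 0.52333 + 0.49498 + 0.52743 = 1.5457 bits

H(Y|X) = Σ_x P(x)·H(Y|X=x):
  X=0: P(X=0) = 25/58, P(Y|X=0) = (12/25, 9/25, 4/25) → H(Y|X=0) = 1.46190
  X=1: P(X=1) = 7/29, P(Y|X=1) = (2/7, 9/14, 1/14) → H(Y|X=1) = 1.19812
  X=2: P(X=2) = 19/58, P(Y|X=2) = (1/19, 2/19, 16/19) → H(Y|X=2) = 0.77424
H(Y|X) = (25/58)·1.46190 + (7/29)·1.19812 + (19/58)·0.77424 = 1.1730 bits

H(X,Y) = -Σ_{x,y} P(x,y) log₂ P(x,y). Per-cell terms -P(x,y)·log₂P(x,y):
  X=0: 0.47028, 0.41711, 0.26607
  X=1: 0.26607, 0.41711, 0.10100
  X=2: 0.10100, 0.16752, 0.51255
Sum of the 9 terms: H(X,Y) = 2.7187 bits

Chain rule check:
  H(X) + H(Y|X) = 1.5457 + 1.1730 = 2.7187 bits
  H(X,Y) = 2.7187 bits
✓ Chain rule verified.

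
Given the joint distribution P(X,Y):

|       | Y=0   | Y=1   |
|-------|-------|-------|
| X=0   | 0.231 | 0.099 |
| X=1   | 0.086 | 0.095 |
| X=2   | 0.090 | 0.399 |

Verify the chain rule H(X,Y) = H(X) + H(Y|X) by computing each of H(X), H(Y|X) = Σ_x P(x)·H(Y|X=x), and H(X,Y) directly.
H(X) = 1.4789 bits, H(Y|X) = 0.8084 bits, H(X,Y) = 2.2872 bits

Marginal of X (row sums):
  P(X=0) = 0.231 + 0.099 = 0.330
  P(X=1) = 0.086 + 0.095 = 0.181
  P(X=2) = 0.090 + 0.399 = 0.489
H(X) = -[0.330·log₂(0.330) + 0.181·log₂(0.181) + 0.489·log₂(0.489)]
  = 0.527822 + 0.446335 + 0.504694 = 1.4789 bits

H(Y|X) = Σ_x P(x)·H(Y|X=x):
  X=0: P(X=0) = 0.330, P(Y|X=0) = (7/10, 3/10) → H(Y|X=0) = 0.881291
  X=1: P(X=1) = 0.181, P(Y|X=1) = (86/181, 95/181) → H(Y|X=1) = 0.998216
  X=2: P(X=2) = 0.489, P(Y|X=2) = (30/163, 133/163) → H(Y|X=2) = 0.688855
H(Y|X) = 0.330·0.881291 + 0.181·0.998216 + 0.489·0.688855 = 0.8084 bits

H(X,Y) = -Σ_{x,y} P(x,y) log₂ P(x,y). Per-cell terms -P(x,y)·log₂P(x,y):
  X=0: 0.488342, 0.330306
  X=1: 0.304399, 0.322613
  X=2: 0.312654, 0.528890
Sum of the 6 terms: H(X,Y) = 2.2872 bits

Chain rule check:
  H(X) + H(Y|X) = 1.4789 + 0.8084 = 2.2873 bits
  H(X,Y) = 2.2872 bits
✓ Chain rule verified (Δ = 0.0001 is 4-dp rounding noise: each of the three values was rounded independently).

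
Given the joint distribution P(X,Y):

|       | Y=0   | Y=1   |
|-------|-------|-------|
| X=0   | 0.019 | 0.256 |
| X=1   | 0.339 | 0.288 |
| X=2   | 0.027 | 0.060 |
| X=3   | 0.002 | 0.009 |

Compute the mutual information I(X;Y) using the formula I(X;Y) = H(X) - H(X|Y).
0.1539 bits

I(X;Y) = H(X) - H(X|Y)

Marginal of X (row sums):
  P(X=0) = 0.019 + 0.256 = 0.275
  P(X=1) = 0.339 + 0.288 = 0.627
  P(X=2) = 0.027 + 0.060 = 0.087
  P(X=3) = 0.002 + 0.009 = 0.011
H(X) = -[0.275·log₂(0.275) + 0.627·log₂(0.627) + 0.087·log₂(0.087) + 0.011·log₂(0.011)]
  = 0.5121865 + 0.4222611 + 0.3064871 + 0.0715699 = 1.312505 bits

Marginal of Y (column sums):
  P(Y=0) = 0.019 + 0.339 + 0.027 + 0.002 = 0.387
  P(Y=1) = 0.256 + 0.288 + 0.060 + 0.009 = 0.613
H(X|Y) = Σ_y P(y)·H(X|Y=y):
  Y=0: P(Y=0) = 0.387, P(X|Y=0) = (19/387, 113/129, 3/43, 2/387) → H(X|Y=0) = 0.6880876
  Y=1: P(Y=1) = 0.613, P(X|Y=1) = (256/613, 288/613, 60/613, 9/613) → H(X|Y=1) = 1.4556957
H(X|Y) = 0.387·0.6880876 + 0.613·1.4556957 = 1.158631 bits

I(X;Y) = H(X) - H(X|Y) = 1.312505 - 1.158631 = 0.1539 bits

Cross-check via I(X;Y) = H(X) + H(Y) - H(X,Y): computing H(Y) from the column sums and H(X,Y) from the 8 cells in the same way gives H(Y) = 0.962836 bits and H(X,Y) = 2.121468 bits, so
I(X;Y) = 1.312505 + 0.962836 - 2.121468 = 0.1539 bits ✓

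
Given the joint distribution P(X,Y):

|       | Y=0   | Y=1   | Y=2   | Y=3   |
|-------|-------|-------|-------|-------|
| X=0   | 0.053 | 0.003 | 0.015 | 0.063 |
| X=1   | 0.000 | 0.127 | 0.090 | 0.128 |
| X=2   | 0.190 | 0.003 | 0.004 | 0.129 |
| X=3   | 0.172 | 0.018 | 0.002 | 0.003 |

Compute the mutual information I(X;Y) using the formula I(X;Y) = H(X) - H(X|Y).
0.5825 bits

I(X;Y) = H(X) - H(X|Y)

Marginal of X (row sums):
  P(X=0) = 0.053 + 0.003 + 0.015 + 0.063 = 0.134
  P(X=1) = 0.000 + 0.127 + 0.090 + 0.128 = 0.345
  P(X=2) = 0.190 + 0.003 + 0.004 + 0.129 = 0.326
  P(X=3) = 0.172 + 0.018 + 0.002 + 0.003 = 0.195
H(X) = -[0.134·log₂(0.134) + 0.345·log₂(0.345) + 0.326·log₂(0.326) + 0.195·log₂(0.195)]
  = 0.38856 + 0.52969 + 0.52716 + 0.45990 = 1.9053 bits

Marginal of Y (column sums):
  P(Y=0) = 0.053 + 0.000 + 0.190 + 0.172 = 0.415
  P(Y=1) = 0.003 + 0.127 + 0.003 + 0.018 = 0.151
  P(Y=2) = 0.015 + 0.090 + 0.004 + 0.002 = 0.111
  P(Y=3) = 0.063 + 0.128 + 0.129 + 0.003 = 0.323
H(X|Y) = Σ_y P(y)·H(X|Y=y):
  Y=0: P(Y=0) = 0.415, P(X|Y=0) = (53/415, 0, 38/83, 172/415) → H(X|Y=0) = 1.42186
  Y=1: P(Y=1) = 0.151, P(X|Y=1) = (3/151, 127/151, 3/151, 18/151) → H(X|Y=1) = 0.80045
  Y=2: P(Y=2) = 0.111, P(X|Y=2) = (5/37, 30/37, 4/111, 2/111) → H(X|Y=2) = 0.91270
  Y=3: P(Y=3) = 0.323, P(X|Y=3) = (63/323, 128/323, 129/323, 3/323) → H(X|Y=3) = 1.58068
H(X|Y) = 0.415·1.42186 + 0.151·0.80045 + 0.111·0.91270 + 0.323·1.58068 = 1.3228 bits

I(X;Y) = H(X) - H(X|Y) = 1.9053 - 1.3228 = 0.5825 bits

Cross-check via I(X;Y) = H(X) + H(Y) - H(X,Y): computing H(Y) from the column sums and H(X,Y) from the 16 cells in the same way gives H(Y) = 1.8170 bits and H(X,Y) = 3.1398 bits, so
I(X;Y) = 1.9053 + 1.8170 - 3.1398 = 0.5825 bits ✓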